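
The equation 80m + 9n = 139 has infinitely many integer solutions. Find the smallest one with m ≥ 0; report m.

5

gcd(80, 9):
  80 = 8×9 + 8
  9 = 1×8 + 1
  8 = 8×1
so gcd(80, 9) = 1.
1 divides 139, so solutions exist.
Back-substitute for Bézout coefficients:
  1 = 9 - 1×8
  ... = 80×(-1) + 9×(9)
Scale by 139/1 = 139: (m₀, n₀) = (-139, 1251).
General solution: m = -139 + 9t, n = 1251 - 80t for integer t.
m ≥ 0: smallest is -139 mod 9 = 5 (at t = 16), with n = -29.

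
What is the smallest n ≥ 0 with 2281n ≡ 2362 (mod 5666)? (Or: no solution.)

gcd(5666, 2281) = 1.
1 divides 2362, so solutions exist.
By Bézout, 2281·(621) + 5666·(-250) = 1.
So 2281·(621) ≡ 1 (mod 5666); multiply by 2362: n ≡ 1466802 (mod 5666).
Smallest nonnegative: n = 1466802 mod 5666 = 4974.

4974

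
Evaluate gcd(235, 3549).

1

gcd(3549, 235):
  3549 = 15×235 + 24
  235 = 9×24 + 19
  24 = 1×19 + 5
  19 = 3×5 + 4
  5 = 1×4 + 1
  4 = 4×1
so gcd(3549, 235) = 1.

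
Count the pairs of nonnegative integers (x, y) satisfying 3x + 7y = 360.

18

gcd(7, 3) = 1  (7 = 2*3 + 1, 3 = 3*1).
Back-substituting, 3*(-2) + 7*(1) = 1.
Scale by 360: one solution is (-720, 360). Reduce x mod 7: (1, 51).
General: x = 1 + 7t, y = 51 - 3t.
x ≥ 0 ⇒ t ≥ 0; y ≥ 0 ⇒ t ≤ 17. So t ∈ [0, 17]: 18 solutions.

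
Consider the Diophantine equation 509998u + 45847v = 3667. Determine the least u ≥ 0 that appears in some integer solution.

501

gcd(509998, 45847) = 19.
19 divides 3667, so solutions exist.
By Bézout, 509998*(-460) + 45847*(5117) = 19.
Scale by 3667/19 = 193: (u₀, v₀) = (-88780, 987581).
General solution: u = -88780 + 2413t, v = 987581 - 26842t for integer t.
u ≥ 0: smallest is -88780 mod 2413 = 501 (at t = 37), with v = -5573.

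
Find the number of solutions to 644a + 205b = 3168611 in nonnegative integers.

gcd(644, 205) = 1  (644 = 3×205 + 29, 205 = 7×29 + 2, 29 = 14×2 + 1, 2 = 2×1).
Back-substituting, 644×(99) + 205×(-311) = 1.
Scale by 3168611: one solution is (313692489, -985438021). Reduce a mod 205: (54, 15287).
General: a = 54 + 205t, b = 15287 - 644t.
a ≥ 0 ⇒ t ≥ 0; b ≥ 0 ⇒ t ≤ 23. So t ∈ [0, 23]: 24 solutions.

24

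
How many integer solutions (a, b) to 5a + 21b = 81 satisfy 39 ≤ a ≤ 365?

15

gcd(21, 5) = 1.
By Bézout, 5*(-4) + 21*(1) = 1.
Particular solution: (12, 1).
General solution: a = 12 + 21t, b = 1 - 5t for integer t.
39 ≤ 12 + 21t ≤ 365 gives t ∈ [2, 16], which is 15 values.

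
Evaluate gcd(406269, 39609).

27

gcd(406269, 39609) = 27  (406269 = 10*39609 + 10179, 39609 = 3*10179 + 9072, 10179 = 1*9072 + 1107, 9072 = 8*1107 + 216, 1107 = 5*216 + 27, 216 = 8*27).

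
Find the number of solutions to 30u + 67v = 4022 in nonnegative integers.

gcd(67, 30):
  67 = 2*30 + 7
  30 = 4*7 + 2
  7 = 3*2 + 1
  2 = 2*1
so gcd(67, 30) = 1.
Back-substitute for Bézout coefficients:
  1 = 7 - 3*2
  ... = 30*(-29) + 67*(13)
Scale by 4022: one solution is (-116638, 52286). Reduce u mod 67: (9, 56).
General: u = 9 + 67t, v = 56 - 30t.
u ≥ 0 ⇒ t ≥ 0; v ≥ 0 ⇒ t ≤ 1. So t ∈ [0, 1]: 2 solutions.

2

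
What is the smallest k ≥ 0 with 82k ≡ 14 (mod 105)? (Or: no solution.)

77

gcd(105, 82) = 1.
1 divides 14, so solutions exist.
By Bézout, 82*(-32) + 105*(25) = 1.
So 82*(-32) ≡ 1 (mod 105); multiply by 14: k ≡ -448 (mod 105).
Smallest nonnegative: k = -448 mod 105 = 77.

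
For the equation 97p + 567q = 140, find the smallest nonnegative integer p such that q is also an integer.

434

gcd(567, 97) = 1.
1 divides 140, so solutions exist.
By Bézout, 97*(76) + 567*(-13) = 1.
Scale by 140/1 = 140: (p₀, q₀) = (10640, -1820).
General solution: p = 10640 + 567t, q = -1820 - 97t for integer t.
p ≥ 0: smallest is 10640 mod 567 = 434 (at t = -18), with q = -74.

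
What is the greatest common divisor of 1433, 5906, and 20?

1

gcd(5906, 1433) = 1.
gcd(1, 20) = 1.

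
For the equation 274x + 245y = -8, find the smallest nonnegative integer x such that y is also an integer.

118

gcd(274, 245):
  274 = 1*245 + 29
  245 = 8*29 + 13
  29 = 2*13 + 3
  13 = 4*3 + 1
  3 = 3*1
so gcd(274, 245) = 1.
1 divides -8, so solutions exist.
Back-substitute for Bézout coefficients:
  1 = 13 - 4*3
  ... = 274*(-76) + 245*(85)
Scale by -8/1 = -8: (x₀, y₀) = (608, -680).
General solution: x = 608 + 245t, y = -680 - 274t for integer t.
x ≥ 0: smallest is 608 mod 245 = 118 (at t = -2), with y = -132.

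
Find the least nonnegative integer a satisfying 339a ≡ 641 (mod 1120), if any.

699

gcd(1120, 339) = 1.
1 divides 641, so solutions exist.
By Bézout, 339·(-261) + 1120·(79) = 1.
So 339·(-261) ≡ 1 (mod 1120); multiply by 641: a ≡ -167301 (mod 1120).
Smallest nonnegative: a = -167301 mod 1120 = 699.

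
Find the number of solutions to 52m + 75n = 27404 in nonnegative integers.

gcd(75, 52):
  75 = 1*52 + 23
  52 = 2*23 + 6
  23 = 3*6 + 5
  6 = 1*5 + 1
  5 = 5*1
so gcd(75, 52) = 1.
Back-substitute for Bézout coefficients:
  1 = 6 - 1*5
  ... = 52*(13) + 75*(-9)
Scale by 27404: one solution is (356252, -246636). Reduce m mod 75: (2, 364).
General: m = 2 + 75t, n = 364 - 52t.
m ≥ 0 ⇒ t ≥ 0; n ≥ 0 ⇒ t ≤ 7. So t ∈ [0, 7]: 8 solutions.

8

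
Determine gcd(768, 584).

8

gcd(768, 584) = 8  (768 = 1·584 + 184, 584 = 3·184 + 32, 184 = 5·32 + 24, 32 = 1·24 + 8, 24 = 3·8).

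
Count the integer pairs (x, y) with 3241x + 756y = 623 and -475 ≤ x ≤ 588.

10

gcd(3241, 756):
  3241 = 4·756 + 217
  756 = 3·217 + 105
  217 = 2·105 + 7
  105 = 15·7
so gcd(3241, 756) = 7.
Back-substitute for Bézout coefficients:
  7 = 217 - 2·105
  ... = 3241·(7) + 756·(-30)
Scale by 89: particular solution (623, -2670); reduce x mod 108: (83, -355).
General solution: x = 83 + 108t, y = -355 - 463t for integer t.
-475 ≤ 83 + 108t ≤ 588 gives t ∈ [-5, 4], which is 10 values.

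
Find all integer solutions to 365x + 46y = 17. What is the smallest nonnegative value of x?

gcd(365, 46):
  365 = 7×46 + 43
  46 = 1×43 + 3
  43 = 14×3 + 1
  3 = 3×1
so gcd(365, 46) = 1.
1 divides 17, so solutions exist.
Back-substitute for Bézout coefficients:
  1 = 43 - 14×3
  ... = 365×(15) + 46×(-119)
Scale by 17/1 = 17: (x₀, y₀) = (255, -2023).
General solution: x = 255 + 46t, y = -2023 - 365t for integer t.
x ≥ 0: smallest is 255 mod 46 = 25 (at t = -5), with y = -198.

25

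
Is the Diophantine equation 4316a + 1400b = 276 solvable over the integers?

gcd(4316, 1400) = 4  (4316 = 3*1400 + 116, 1400 = 12*116 + 8, 116 = 14*8 + 4, 8 = 2*4).
4 divides 276, so integer solutions exist.

yes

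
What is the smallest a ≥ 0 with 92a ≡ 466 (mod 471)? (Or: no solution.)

302

gcd(471, 92):
  471 = 5×92 + 11
  92 = 8×11 + 4
  11 = 2×4 + 3
  4 = 1×3 + 1
  3 = 3×1
so gcd(471, 92) = 1.
1 divides 466, so solutions exist.
Back-substitute for Bézout coefficients:
  1 = 4 - 1×3
  ... = 92×(128) + 471×(-25)
So 92×(128) ≡ 1 (mod 471); multiply by 466: a ≡ 59648 (mod 471).
Smallest nonnegative: a = 59648 mod 471 = 302.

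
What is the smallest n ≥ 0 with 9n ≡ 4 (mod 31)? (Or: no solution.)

28

gcd(31, 9) = 1.
1 divides 4, so solutions exist.
By Bézout, 9*(7) + 31*(-2) = 1.
So 9*(7) ≡ 1 (mod 31); multiply by 4: n ≡ 28 (mod 31).
Smallest nonnegative: n = 28 mod 31 = 28.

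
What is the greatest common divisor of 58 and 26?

2

gcd(58, 26):
  58 = 2·26 + 6
  26 = 4·6 + 2
  6 = 3·2
so gcd(58, 26) = 2.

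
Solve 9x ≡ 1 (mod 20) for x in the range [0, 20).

9

gcd(20, 9) = 1  (20 = 2*9 + 2, 9 = 4*2 + 1, 2 = 2*1).
Back-substituting, 9*(9) + 20*(-4) = 1.
So 9*9 ≡ 1 (mod 20), and 9 mod 20 = 9.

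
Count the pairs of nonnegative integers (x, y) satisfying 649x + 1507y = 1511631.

gcd(1507, 649):
  1507 = 2*649 + 209
  649 = 3*209 + 22
  209 = 9*22 + 11
  22 = 2*11
so gcd(1507, 649) = 11.
Back-substitute for Bézout coefficients:
  11 = 209 - 9*22
  ... = 649*(-65) + 1507*(28)
Scale by 137421: one solution is (-8932365, 3847788). Reduce x mod 137: (35, 988).
General: x = 35 + 137t, y = 988 - 59t.
x ≥ 0 ⇒ t ≥ 0; y ≥ 0 ⇒ t ≤ 16. So t ∈ [0, 16]: 17 solutions.

17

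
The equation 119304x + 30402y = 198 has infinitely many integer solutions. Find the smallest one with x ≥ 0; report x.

884

gcd(119304, 30402) = 18.
18 divides 198, so solutions exist.
By Bézout, 119304*(541) + 30402*(-2123) = 18.
Scale by 198/18 = 11: (x₀, y₀) = (5951, -23353).
General solution: x = 5951 + 1689t, y = -23353 - 6628t for integer t.
x ≥ 0: smallest is 5951 mod 1689 = 884 (at t = -3), with y = -3469.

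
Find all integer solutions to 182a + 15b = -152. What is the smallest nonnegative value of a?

gcd(182, 15):
  182 = 12*15 + 2
  15 = 7*2 + 1
  2 = 2*1
so gcd(182, 15) = 1.
1 divides -152, so solutions exist.
Back-substitute for Bézout coefficients:
  1 = 15 - 7*2
  ... = 182*(-7) + 15*(85)
Scale by -152/1 = -152: (a₀, b₀) = (1064, -12920).
General solution: a = 1064 + 15t, b = -12920 - 182t for integer t.
a ≥ 0: smallest is 1064 mod 15 = 14 (at t = -70), with b = -180.

14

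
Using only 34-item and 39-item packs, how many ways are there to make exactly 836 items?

Need nonnegative integers with 34j + 39k = 836.
gcd(34, 39) = 1, and 34·(-8) + 39·(7) = 1.
So (j₀, k₀) = (-6688, 5852); general j = -6688 + 39t, k = 5852 - 34t.
j ≥ 0 ⇒ t ≥ 172; k ≥ 0 ⇒ t ≤ 172. That's 1 value of t.

1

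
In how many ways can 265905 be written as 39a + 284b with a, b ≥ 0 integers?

24

gcd(284, 39) = 1  (284 = 7×39 + 11, 39 = 3×11 + 6, 11 = 1×6 + 5, 6 = 1×5 + 1, 5 = 5×1).
Back-substituting, 39×(51) + 284×(-7) = 1.
Scale by 265905: one solution is (13561155, -1861335). Reduce a mod 284: (155, 915).
General: a = 155 + 284t, b = 915 - 39t.
a ≥ 0 ⇒ t ≥ 0; b ≥ 0 ⇒ t ≤ 23. So t ∈ [0, 23]: 24 solutions.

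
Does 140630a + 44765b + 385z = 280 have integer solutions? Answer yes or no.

yes

gcd(140630, 44765) = 35.
gcd(35, 385) = 35.
35 divides 280, so integer solutions exist.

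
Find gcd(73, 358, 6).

gcd(358, 73) = 1  (358 = 4×73 + 66, 73 = 1×66 + 7, 66 = 9×7 + 3, 7 = 2×3 + 1, 3 = 3×1).
gcd(1, 6) = 1.

1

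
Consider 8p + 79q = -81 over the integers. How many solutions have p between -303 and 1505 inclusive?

gcd(79, 8) = 1.
By Bézout, 8·(10) + 79·(-1) = 1.
Particular solution: (59, -7).
General solution: p = 59 + 79t, q = -7 - 8t for integer t.
-303 ≤ 59 + 79t ≤ 1505 gives t ∈ [-4, 18], which is 23 values.

23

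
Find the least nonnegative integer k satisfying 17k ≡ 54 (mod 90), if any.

72

gcd(90, 17) = 1.
1 divides 54, so solutions exist.
By Bézout, 17·(-37) + 90·(7) = 1.
So 17·(-37) ≡ 1 (mod 90); multiply by 54: k ≡ -1998 (mod 90).
Smallest nonnegative: k = -1998 mod 90 = 72.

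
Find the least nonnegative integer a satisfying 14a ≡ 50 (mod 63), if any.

no solution

gcd(63, 14):
  63 = 4·14 + 7
  14 = 2·7
so gcd(63, 14) = 7.
7 does not divide 50, so the congruence has no solution.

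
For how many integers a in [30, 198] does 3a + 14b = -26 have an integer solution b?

12

gcd(14, 3) = 1.
By Bézout, 3×(5) + 14×(-1) = 1.
Particular solution: (10, -4).
General solution: a = 10 + 14t, b = -4 - 3t for integer t.
30 ≤ 10 + 14t ≤ 198 gives t ∈ [2, 13], which is 12 values.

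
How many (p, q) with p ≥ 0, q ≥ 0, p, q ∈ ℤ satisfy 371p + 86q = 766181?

24

gcd(371, 86) = 1.
By Bézout, 371·(-35) + 86·(151) = 1.
One solution: (13, 8853).
General: p = 13 + 86t, q = 8853 - 371t.
p ≥ 0 ⇒ t ≥ 0; q ≥ 0 ⇒ t ≤ 23. So t ∈ [0, 23]: 24 solutions.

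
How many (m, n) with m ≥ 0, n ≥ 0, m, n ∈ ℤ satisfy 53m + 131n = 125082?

gcd(131, 53):
  131 = 2×53 + 25
  53 = 2×25 + 3
  25 = 8×3 + 1
  3 = 3×1
so gcd(131, 53) = 1.
Back-substitute for Bézout coefficients:
  1 = 25 - 8×3
  ... = 53×(-42) + 131×(17)
Scale by 125082: one solution is (-5253444, 2126394). Reduce m mod 131: (49, 935).
General: m = 49 + 131t, n = 935 - 53t.
m ≥ 0 ⇒ t ≥ 0; n ≥ 0 ⇒ t ≤ 17. So t ∈ [0, 17]: 18 solutions.

18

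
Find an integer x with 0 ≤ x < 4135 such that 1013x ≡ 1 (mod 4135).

2192

gcd(4135, 1013):
  4135 = 4×1013 + 83
  1013 = 12×83 + 17
  83 = 4×17 + 15
  17 = 1×15 + 2
  15 = 7×2 + 1
  2 = 2×1
so gcd(4135, 1013) = 1.
Back-substitute for Bézout coefficients:
  1 = 15 - 7×2
  ... = 1013×(-1943) + 4135×(476)
So 1013×-1943 ≡ 1 (mod 4135), and -1943 mod 4135 = 2192.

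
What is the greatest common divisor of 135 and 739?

1

gcd(739, 135) = 1  (739 = 5×135 + 64, 135 = 2×64 + 7, 64 = 9×7 + 1, 7 = 7×1).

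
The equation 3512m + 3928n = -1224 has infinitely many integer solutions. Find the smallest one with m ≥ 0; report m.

239

gcd(3928, 3512):
  3928 = 1×3512 + 416
  3512 = 8×416 + 184
  416 = 2×184 + 48
  184 = 3×48 + 40
  48 = 1×40 + 8
  40 = 5×8
so gcd(3928, 3512) = 8.
8 divides -1224, so solutions exist.
Back-substitute for Bézout coefficients:
  8 = 48 - 1×40
  ... = 3512×(-85) + 3928×(76)
Scale by -1224/8 = -153: (m₀, n₀) = (13005, -11628).
General solution: m = 13005 + 491t, n = -11628 - 439t for integer t.
m ≥ 0: smallest is 13005 mod 491 = 239 (at t = -26), with n = -214.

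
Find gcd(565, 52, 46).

gcd(565, 52) = 1.
gcd(1, 46) = 1.

1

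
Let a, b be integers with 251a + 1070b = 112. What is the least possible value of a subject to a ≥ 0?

512

gcd(1070, 251) = 1  (1070 = 4*251 + 66, 251 = 3*66 + 53, 66 = 1*53 + 13, 53 = 4*13 + 1, 13 = 13*1).
1 divides 112, so solutions exist.
Back-substituting, 251*(81) + 1070*(-19) = 1.
Scale by 112/1 = 112: (a₀, b₀) = (9072, -2128).
General solution: a = 9072 + 1070t, b = -2128 - 251t for integer t.
a ≥ 0: smallest is 9072 mod 1070 = 512 (at t = -8), with b = -120.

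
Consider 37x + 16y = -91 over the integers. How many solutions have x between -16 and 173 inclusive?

12

gcd(37, 16) = 1  (37 = 2*16 + 5, 16 = 3*5 + 1, 5 = 5*1).
Back-substituting, 37*(-3) + 16*(7) = 1.
Scale by -91: particular solution (273, -637); reduce x mod 16: (1, -8).
General solution: x = 1 + 16t, y = -8 - 37t for integer t.
-16 ≤ 1 + 16t ≤ 173 gives t ∈ [-1, 10], which is 12 values.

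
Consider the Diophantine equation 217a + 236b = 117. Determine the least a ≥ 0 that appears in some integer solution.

gcd(236, 217) = 1  (236 = 1·217 + 19, 217 = 11·19 + 8, 19 = 2·8 + 3, 8 = 2·3 + 2, 3 = 1·2 + 1, 2 = 2·1).
1 divides 117, so solutions exist.
Back-substituting, 217·(-87) + 236·(80) = 1.
Scale by 117/1 = 117: (a₀, b₀) = (-10179, 9360).
General solution: a = -10179 + 236t, b = 9360 - 217t for integer t.
a ≥ 0: smallest is -10179 mod 236 = 205 (at t = 44), with b = -188.

205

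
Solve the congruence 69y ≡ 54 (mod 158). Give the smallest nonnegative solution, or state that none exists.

42

gcd(158, 69):
  158 = 2×69 + 20
  69 = 3×20 + 9
  20 = 2×9 + 2
  9 = 4×2 + 1
  2 = 2×1
so gcd(158, 69) = 1.
1 divides 54, so solutions exist.
Back-substitute for Bézout coefficients:
  1 = 9 - 4×2
  ... = 69×(71) + 158×(-31)
So 69×(71) ≡ 1 (mod 158); multiply by 54: y ≡ 3834 (mod 158).
Smallest nonnegative: y = 3834 mod 158 = 42.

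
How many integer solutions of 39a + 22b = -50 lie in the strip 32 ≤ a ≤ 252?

gcd(39, 22) = 1  (39 = 1*22 + 17, 22 = 1*17 + 5, 17 = 3*5 + 2, 5 = 2*2 + 1, 2 = 2*1).
Back-substituting, 39*(-9) + 22*(16) = 1.
Scale by -50: particular solution (450, -800); reduce a mod 22: (10, -20).
General solution: a = 10 + 22t, b = -20 - 39t for integer t.
32 ≤ 10 + 22t ≤ 252 gives t ∈ [1, 11], which is 11 values.

11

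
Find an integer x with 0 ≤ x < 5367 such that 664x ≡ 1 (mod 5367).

1366

gcd(5367, 664) = 1.
By Bézout, 664·(1366) + 5367·(-169) = 1.
So 664·1366 ≡ 1 (mod 5367), and 1366 mod 5367 = 1366.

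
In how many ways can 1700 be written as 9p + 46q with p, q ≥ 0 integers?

gcd(46, 9) = 1.
By Bézout, 9·(-5) + 46·(1) = 1.
One solution: (10, 35).
General: p = 10 + 46t, q = 35 - 9t.
p ≥ 0 ⇒ t ≥ 0; q ≥ 0 ⇒ t ≤ 3. So t ∈ [0, 3]: 4 solutions.

4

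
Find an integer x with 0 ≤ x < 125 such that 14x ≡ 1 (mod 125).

gcd(125, 14):
  125 = 8×14 + 13
  14 = 1×13 + 1
  13 = 13×1
so gcd(125, 14) = 1.
Back-substitute for Bézout coefficients:
  1 = 14 - 1×13
  ... = 14×(9) + 125×(-1)
So 14×9 ≡ 1 (mod 125), and 9 mod 125 = 9.

9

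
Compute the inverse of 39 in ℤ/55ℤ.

24

gcd(55, 39) = 1  (55 = 1*39 + 16, 39 = 2*16 + 7, 16 = 2*7 + 2, 7 = 3*2 + 1, 2 = 2*1).
Back-substituting, 39*(24) + 55*(-17) = 1.
So 39*24 ≡ 1 (mod 55), and 24 mod 55 = 24.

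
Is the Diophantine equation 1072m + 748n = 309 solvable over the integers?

gcd(1072, 748):
  1072 = 1*748 + 324
  748 = 2*324 + 100
  324 = 3*100 + 24
  100 = 4*24 + 4
  24 = 6*4
so gcd(1072, 748) = 4.
4 does not divide 309 (remainder 1), so no integer solutions.

no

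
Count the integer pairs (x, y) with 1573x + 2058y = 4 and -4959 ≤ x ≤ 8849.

gcd(2058, 1573):
  2058 = 1×1573 + 485
  1573 = 3×485 + 118
  485 = 4×118 + 13
  118 = 9×13 + 1
  13 = 13×1
so gcd(2058, 1573) = 1.
Back-substitute for Bézout coefficients:
  1 = 118 - 9×13
  ... = 1573×(157) + 2058×(-120)
Scale by 4: particular solution (628, -480); reduce x mod 2058: (628, -480).
General solution: x = 628 + 2058t, y = -480 - 1573t for integer t.
-4959 ≤ 628 + 2058t ≤ 8849 gives t ∈ [-2, 3], which is 6 values.

6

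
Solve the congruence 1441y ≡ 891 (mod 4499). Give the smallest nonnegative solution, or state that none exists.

gcd(4499, 1441):
  4499 = 3·1441 + 176
  1441 = 8·176 + 33
  176 = 5·33 + 11
  33 = 3·11
so gcd(4499, 1441) = 11.
11 divides 891, so solutions exist.
Back-substitute for Bézout coefficients:
  11 = 176 - 5·33
  ... = 1441·(-128) + 4499·(41)
So 1441·(-128) ≡ 11 (mod 4499); multiply by 81: y ≡ -10368 (mod 409).
Smallest nonnegative: y = -10368 mod 409 = 266.

266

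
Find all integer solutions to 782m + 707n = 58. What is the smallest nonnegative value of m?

gcd(782, 707) = 1.
1 divides 58, so solutions exist.
By Bézout, 782*(66) + 707*(-73) = 1.
Scale by 58/1 = 58: (m₀, n₀) = (3828, -4234).
General solution: m = 3828 + 707t, n = -4234 - 782t for integer t.
m ≥ 0: smallest is 3828 mod 707 = 293 (at t = -5), with n = -324.

293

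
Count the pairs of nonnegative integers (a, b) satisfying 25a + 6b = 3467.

gcd(25, 6):
  25 = 4*6 + 1
  6 = 6*1
so gcd(25, 6) = 1.
Back-substitute for Bézout coefficients:
  1 = 25 - 4*6
  ... = 25*(1) + 6*(-4)
Scale by 3467: one solution is (3467, -13868). Reduce a mod 6: (5, 557).
General: a = 5 + 6t, b = 557 - 25t.
a ≥ 0 ⇒ t ≥ 0; b ≥ 0 ⇒ t ≤ 22. So t ∈ [0, 22]: 23 solutions.

23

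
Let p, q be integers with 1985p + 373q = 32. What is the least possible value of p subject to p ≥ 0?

gcd(1985, 373):
  1985 = 5*373 + 120
  373 = 3*120 + 13
  120 = 9*13 + 3
  13 = 4*3 + 1
  3 = 3*1
so gcd(1985, 373) = 1.
1 divides 32, so solutions exist.
Back-substitute for Bézout coefficients:
  1 = 13 - 4*3
  ... = 1985*(-115) + 373*(612)
Scale by 32/1 = 32: (p₀, q₀) = (-3680, 19584).
General solution: p = -3680 + 373t, q = 19584 - 1985t for integer t.
p ≥ 0: smallest is -3680 mod 373 = 50 (at t = 10), with q = -266.

50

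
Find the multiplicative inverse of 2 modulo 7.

gcd(7, 2):
  7 = 3·2 + 1
  2 = 2·1
so gcd(7, 2) = 1.
Back-substitute for Bézout coefficients:
  1 = 7 - 3·2
  ... = 2·(-3) + 7·(1)
So 2·-3 ≡ 1 (mod 7), and -3 mod 7 = 4.

4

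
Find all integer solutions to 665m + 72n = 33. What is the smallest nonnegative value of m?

gcd(665, 72):
  665 = 9×72 + 17
  72 = 4×17 + 4
  17 = 4×4 + 1
  4 = 4×1
so gcd(665, 72) = 1.
1 divides 33, so solutions exist.
Back-substitute for Bézout coefficients:
  1 = 17 - 4×4
  ... = 665×(17) + 72×(-157)
Scale by 33/1 = 33: (m₀, n₀) = (561, -5181).
General solution: m = 561 + 72t, n = -5181 - 665t for integer t.
m ≥ 0: smallest is 561 mod 72 = 57 (at t = -7), with n = -526.

57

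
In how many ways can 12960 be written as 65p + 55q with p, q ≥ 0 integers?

18

gcd(65, 55):
  65 = 1×55 + 10
  55 = 5×10 + 5
  10 = 2×5
so gcd(65, 55) = 5.
Back-substitute for Bézout coefficients:
  5 = 55 - 5×10
  ... = 65×(-5) + 55×(6)
Scale by 2592: one solution is (-12960, 15552). Reduce p mod 11: (9, 225).
General: p = 9 + 11t, q = 225 - 13t.
p ≥ 0 ⇒ t ≥ 0; q ≥ 0 ⇒ t ≤ 17. So t ∈ [0, 17]: 18 solutions.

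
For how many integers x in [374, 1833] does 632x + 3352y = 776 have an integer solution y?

4

gcd(3352, 632):
  3352 = 5·632 + 192
  632 = 3·192 + 56
  192 = 3·56 + 24
  56 = 2·24 + 8
  24 = 3·8
so gcd(3352, 632) = 8.
Back-substitute for Bézout coefficients:
  8 = 56 - 2·24
  ... = 632·(122) + 3352·(-23)
Scale by 97: particular solution (11834, -2231); reduce x mod 419: (102, -19).
General solution: x = 102 + 419t, y = -19 - 79t for integer t.
374 ≤ 102 + 419t ≤ 1833 gives t ∈ [1, 4], which is 4 values.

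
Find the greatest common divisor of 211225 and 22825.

gcd(211225, 22825):
  211225 = 9·22825 + 5800
  22825 = 3·5800 + 5425
  5800 = 1·5425 + 375
  5425 = 14·375 + 175
  375 = 2·175 + 25
  175 = 7·25
so gcd(211225, 22825) = 25.

25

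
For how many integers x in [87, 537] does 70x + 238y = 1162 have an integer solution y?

27

gcd(238, 70):
  238 = 3*70 + 28
  70 = 2*28 + 14
  28 = 2*14
so gcd(238, 70) = 14.
Back-substitute for Bézout coefficients:
  14 = 70 - 2*28
  ... = 70*(7) + 238*(-2)
Scale by 83: particular solution (581, -166); reduce x mod 17: (3, 4).
General solution: x = 3 + 17t, y = 4 - 5t for integer t.
87 ≤ 3 + 17t ≤ 537 gives t ∈ [5, 31], which is 27 values.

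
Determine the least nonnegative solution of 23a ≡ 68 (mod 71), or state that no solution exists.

40

gcd(71, 23) = 1  (71 = 3*23 + 2, 23 = 11*2 + 1, 2 = 2*1).
1 divides 68, so solutions exist.
Back-substituting, 23*(34) + 71*(-11) = 1.
So 23*(34) ≡ 1 (mod 71); multiply by 68: a ≡ 2312 (mod 71).
Smallest nonnegative: a = 2312 mod 71 = 40.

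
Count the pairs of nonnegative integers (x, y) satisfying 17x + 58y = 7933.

gcd(58, 17) = 1  (58 = 3×17 + 7, 17 = 2×7 + 3, 7 = 2×3 + 1, 3 = 3×1).
Back-substituting, 17×(-17) + 58×(5) = 1.
Scale by 7933: one solution is (-134861, 39665). Reduce x mod 58: (47, 123).
General: x = 47 + 58t, y = 123 - 17t.
x ≥ 0 ⇒ t ≥ 0; y ≥ 0 ⇒ t ≤ 7. So t ∈ [0, 7]: 8 solutions.

8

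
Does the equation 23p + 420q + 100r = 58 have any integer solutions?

yes

gcd(420, 23) = 1.
gcd(1, 100) = 1.
1 divides 58, so integer solutions exist.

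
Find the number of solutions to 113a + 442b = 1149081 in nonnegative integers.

gcd(442, 113):
  442 = 3·113 + 103
  113 = 1·103 + 10
  103 = 10·10 + 3
  10 = 3·3 + 1
  3 = 3·1
so gcd(442, 113) = 1.
Back-substitute for Bézout coefficients:
  1 = 10 - 3·3
  ... = 113·(133) + 442·(-34)
Scale by 1149081: one solution is (152827773, -39068754). Reduce a mod 442: (85, 2578).
General: a = 85 + 442t, b = 2578 - 113t.
a ≥ 0 ⇒ t ≥ 0; b ≥ 0 ⇒ t ≤ 22. So t ∈ [0, 22]: 23 solutions.

23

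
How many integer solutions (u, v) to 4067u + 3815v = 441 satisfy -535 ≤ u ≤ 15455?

30

gcd(4067, 3815) = 7.
By Bézout, 4067·(106) + 3815·(-113) = 7.
Particular solution: (138, -147).
General solution: u = 138 + 545t, v = -147 - 581t for integer t.
-535 ≤ 138 + 545t ≤ 15455 gives t ∈ [-1, 28], which is 30 values.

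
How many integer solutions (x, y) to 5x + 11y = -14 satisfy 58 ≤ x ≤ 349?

27

gcd(11, 5):
  11 = 2·5 + 1
  5 = 5·1
so gcd(11, 5) = 1.
Back-substitute for Bézout coefficients:
  1 = 11 - 2·5
  ... = 5·(-2) + 11·(1)
Scale by -14: particular solution (28, -14); reduce x mod 11: (6, -4).
General solution: x = 6 + 11t, y = -4 - 5t for integer t.
58 ≤ 6 + 11t ≤ 349 gives t ∈ [5, 31], which is 27 values.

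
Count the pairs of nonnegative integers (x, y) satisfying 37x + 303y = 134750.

12

gcd(303, 37) = 1.
By Bézout, 37·(-131) + 303·(16) = 1.
One solution: (227, 417).
General: x = 227 + 303t, y = 417 - 37t.
x ≥ 0 ⇒ t ≥ 0; y ≥ 0 ⇒ t ≤ 11. So t ∈ [0, 11]: 12 solutions.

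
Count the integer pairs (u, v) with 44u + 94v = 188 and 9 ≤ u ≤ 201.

gcd(94, 44) = 2  (94 = 2×44 + 6, 44 = 7×6 + 2, 6 = 3×2).
Back-substituting, 44×(15) + 94×(-7) = 2.
Scale by 94: particular solution (1410, -658); reduce u mod 47: (0, 2).
General solution: u = 0 + 47t, v = 2 - 22t for integer t.
9 ≤ 0 + 47t ≤ 201 gives t ∈ [1, 4], which is 4 values.

4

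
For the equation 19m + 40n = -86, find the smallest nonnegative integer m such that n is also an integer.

6

gcd(40, 19) = 1  (40 = 2·19 + 2, 19 = 9·2 + 1, 2 = 2·1).
1 divides -86, so solutions exist.
Back-substituting, 19·(19) + 40·(-9) = 1.
Scale by -86/1 = -86: (m₀, n₀) = (-1634, 774).
General solution: m = -1634 + 40t, n = 774 - 19t for integer t.
m ≥ 0: smallest is -1634 mod 40 = 6 (at t = 41), with n = -5.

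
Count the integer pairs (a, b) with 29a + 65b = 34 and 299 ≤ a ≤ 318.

1

gcd(65, 29) = 1.
By Bézout, 29×(9) + 65×(-4) = 1.
Particular solution: (46, -20).
General solution: a = 46 + 65t, b = -20 - 29t for integer t.
299 ≤ 46 + 65t ≤ 318 gives t ∈ [4, 4], which is 1 value.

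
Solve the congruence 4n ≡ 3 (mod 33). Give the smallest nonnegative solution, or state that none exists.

gcd(33, 4) = 1  (33 = 8*4 + 1, 4 = 4*1).
1 divides 3, so solutions exist.
Back-substituting, 4*(-8) + 33*(1) = 1.
So 4*(-8) ≡ 1 (mod 33); multiply by 3: n ≡ -24 (mod 33).
Smallest nonnegative: n = -24 mod 33 = 9.

9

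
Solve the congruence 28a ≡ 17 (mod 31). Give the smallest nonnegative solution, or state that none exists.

gcd(31, 28) = 1  (31 = 1×28 + 3, 28 = 9×3 + 1, 3 = 3×1).
1 divides 17, so solutions exist.
Back-substituting, 28×(10) + 31×(-9) = 1.
So 28×(10) ≡ 1 (mod 31); multiply by 17: a ≡ 170 (mod 31).
Smallest nonnegative: a = 170 mod 31 = 15.

15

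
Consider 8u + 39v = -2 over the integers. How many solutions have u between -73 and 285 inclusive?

9

gcd(39, 8) = 1.
By Bézout, 8×(5) + 39×(-1) = 1.
Particular solution: (29, -6).
General solution: u = 29 + 39t, v = -6 - 8t for integer t.
-73 ≤ 29 + 39t ≤ 285 gives t ∈ [-2, 6], which is 9 values.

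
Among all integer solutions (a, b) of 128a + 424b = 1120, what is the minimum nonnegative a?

gcd(424, 128):
  424 = 3·128 + 40
  128 = 3·40 + 8
  40 = 5·8
so gcd(424, 128) = 8.
8 divides 1120, so solutions exist.
Back-substitute for Bézout coefficients:
  8 = 128 - 3·40
  ... = 128·(10) + 424·(-3)
Scale by 1120/8 = 140: (a₀, b₀) = (1400, -420).
General solution: a = 1400 + 53t, b = -420 - 16t for integer t.
a ≥ 0: smallest is 1400 mod 53 = 22 (at t = -26), with b = -4.

22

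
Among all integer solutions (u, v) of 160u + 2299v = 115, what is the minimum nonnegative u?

791

gcd(2299, 160) = 1  (2299 = 14*160 + 59, 160 = 2*59 + 42, 59 = 1*42 + 17, 42 = 2*17 + 8, 17 = 2*8 + 1, 8 = 8*1).
1 divides 115, so solutions exist.
Back-substituting, 160*(-273) + 2299*(19) = 1.
Scale by 115/1 = 115: (u₀, v₀) = (-31395, 2185).
General solution: u = -31395 + 2299t, v = 2185 - 160t for integer t.
u ≥ 0: smallest is -31395 mod 2299 = 791 (at t = 14), with v = -55.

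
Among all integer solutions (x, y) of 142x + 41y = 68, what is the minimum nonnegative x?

23

gcd(142, 41):
  142 = 3*41 + 19
  41 = 2*19 + 3
  19 = 6*3 + 1
  3 = 3*1
so gcd(142, 41) = 1.
1 divides 68, so solutions exist.
Back-substitute for Bézout coefficients:
  1 = 19 - 6*3
  ... = 142*(13) + 41*(-45)
Scale by 68/1 = 68: (x₀, y₀) = (884, -3060).
General solution: x = 884 + 41t, y = -3060 - 142t for integer t.
x ≥ 0: smallest is 884 mod 41 = 23 (at t = -21), with y = -78.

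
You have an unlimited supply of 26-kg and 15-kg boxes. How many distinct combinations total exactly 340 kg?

Need nonnegative integers with 26j + 15k = 340.
gcd(26, 15) = 1, and 26·(-4) + 15·(7) = 1.
So (j₀, k₀) = (-1360, 2380); general j = -1360 + 15t, k = 2380 - 26t.
j ≥ 0 ⇒ t ≥ 91; k ≥ 0 ⇒ t ≤ 91. That's 1 value of t.

1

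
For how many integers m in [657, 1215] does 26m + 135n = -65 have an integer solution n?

gcd(135, 26) = 1.
By Bézout, 26×(26) + 135×(-5) = 1.
Particular solution: (65, -13).
General solution: m = 65 + 135t, n = -13 - 26t for integer t.
657 ≤ 65 + 135t ≤ 1215 gives t ∈ [5, 8], which is 4 values.

4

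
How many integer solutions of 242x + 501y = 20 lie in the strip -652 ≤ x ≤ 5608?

gcd(501, 242) = 1  (501 = 2×242 + 17, 242 = 14×17 + 4, 17 = 4×4 + 1, 4 = 4×1).
Back-substituting, 242×(-118) + 501×(57) = 1.
Scale by 20: particular solution (-2360, 1140); reduce x mod 501: (145, -70).
General solution: x = 145 + 501t, y = -70 - 242t for integer t.
-652 ≤ 145 + 501t ≤ 5608 gives t ∈ [-1, 10], which is 12 values.

12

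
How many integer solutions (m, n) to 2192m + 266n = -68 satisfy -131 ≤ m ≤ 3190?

gcd(2192, 266):
  2192 = 8*266 + 64
  266 = 4*64 + 10
  64 = 6*10 + 4
  10 = 2*4 + 2
  4 = 2*2
so gcd(2192, 266) = 2.
Back-substitute for Bézout coefficients:
  2 = 10 - 2*4
  ... = 2192*(-54) + 266*(445)
Scale by -34: particular solution (1836, -15130); reduce m mod 133: (107, -882).
General solution: m = 107 + 133t, n = -882 - 1096t for integer t.
-131 ≤ 107 + 133t ≤ 3190 gives t ∈ [-1, 23], which is 25 values.

25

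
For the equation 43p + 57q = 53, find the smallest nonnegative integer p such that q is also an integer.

gcd(57, 43) = 1.
1 divides 53, so solutions exist.
By Bézout, 43×(4) + 57×(-3) = 1.
Scale by 53/1 = 53: (p₀, q₀) = (212, -159).
General solution: p = 212 + 57t, q = -159 - 43t for integer t.
p ≥ 0: smallest is 212 mod 57 = 41 (at t = -3), with q = -30.

41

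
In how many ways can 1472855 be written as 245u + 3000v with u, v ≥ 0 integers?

gcd(3000, 245) = 5.
By Bézout, 245×(49) + 3000×(-4) = 5.
One solution: (379, 460).
General: u = 379 + 600t, v = 460 - 49t.
u ≥ 0 ⇒ t ≥ 0; v ≥ 0 ⇒ t ≤ 9. So t ∈ [0, 9]: 10 solutions.

10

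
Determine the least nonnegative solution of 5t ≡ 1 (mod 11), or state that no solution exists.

9

gcd(11, 5):
  11 = 2*5 + 1
  5 = 5*1
so gcd(11, 5) = 1.
1 divides 1, so solutions exist.
Back-substitute for Bézout coefficients:
  1 = 11 - 2*5
  ... = 5*(-2) + 11*(1)
So 5*(-2) ≡ 1 (mod 11); multiply by 1: t ≡ -2 (mod 11).
Smallest nonnegative: t = -2 mod 11 = 9.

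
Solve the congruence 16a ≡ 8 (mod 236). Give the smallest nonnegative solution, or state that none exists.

30

gcd(236, 16) = 4  (236 = 14×16 + 12, 16 = 1×12 + 4, 12 = 3×4).
4 divides 8, so solutions exist.
Back-substituting, 16×(15) + 236×(-1) = 4.
So 16×(15) ≡ 4 (mod 236); multiply by 2: a ≡ 30 (mod 59).
Smallest nonnegative: a = 30 mod 59 = 30.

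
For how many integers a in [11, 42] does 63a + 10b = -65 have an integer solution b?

3

gcd(63, 10) = 1  (63 = 6×10 + 3, 10 = 3×3 + 1, 3 = 3×1).
Back-substituting, 63×(-3) + 10×(19) = 1.
Scale by -65: particular solution (195, -1235); reduce a mod 10: (5, -38).
General solution: a = 5 + 10t, b = -38 - 63t for integer t.
11 ≤ 5 + 10t ≤ 42 gives t ∈ [1, 3], which is 3 values.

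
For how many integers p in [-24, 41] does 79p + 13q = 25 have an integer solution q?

gcd(79, 13):
  79 = 6·13 + 1
  13 = 13·1
so gcd(79, 13) = 1.
Back-substitute for Bézout coefficients:
  1 = 79 - 6·13
  ... = 79·(1) + 13·(-6)
Scale by 25: particular solution (25, -150); reduce p mod 13: (12, -71).
General solution: p = 12 + 13t, q = -71 - 79t for integer t.
-24 ≤ 12 + 13t ≤ 41 gives t ∈ [-2, 2], which is 5 values.

5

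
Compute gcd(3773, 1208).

1

gcd(3773, 1208):
  3773 = 3×1208 + 149
  1208 = 8×149 + 16
  149 = 9×16 + 5
  16 = 3×5 + 1
  5 = 5×1
so gcd(3773, 1208) = 1.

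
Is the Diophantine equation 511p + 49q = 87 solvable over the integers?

gcd(511, 49) = 7  (511 = 10*49 + 21, 49 = 2*21 + 7, 21 = 3*7).
7 does not divide 87 (remainder 3), so no integer solutions.

no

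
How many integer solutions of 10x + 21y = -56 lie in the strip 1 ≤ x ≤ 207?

gcd(21, 10) = 1  (21 = 2·10 + 1, 10 = 10·1).
Back-substituting, 10·(-2) + 21·(1) = 1.
Scale by -56: particular solution (112, -56); reduce x mod 21: (7, -6).
General solution: x = 7 + 21t, y = -6 - 10t for integer t.
1 ≤ 7 + 21t ≤ 207 gives t ∈ [0, 9], which is 10 values.

10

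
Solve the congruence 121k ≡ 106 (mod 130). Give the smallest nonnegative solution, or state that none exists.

46

gcd(130, 121) = 1.
1 divides 106, so solutions exist.
By Bézout, 121×(-29) + 130×(27) = 1.
So 121×(-29) ≡ 1 (mod 130); multiply by 106: k ≡ -3074 (mod 130).
Smallest nonnegative: k = -3074 mod 130 = 46.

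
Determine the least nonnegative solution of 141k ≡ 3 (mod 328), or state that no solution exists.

7

gcd(328, 141):
  328 = 2×141 + 46
  141 = 3×46 + 3
  46 = 15×3 + 1
  3 = 3×1
so gcd(328, 141) = 1.
1 divides 3, so solutions exist.
Back-substitute for Bézout coefficients:
  1 = 46 - 15×3
  ... = 141×(-107) + 328×(46)
So 141×(-107) ≡ 1 (mod 328); multiply by 3: k ≡ -321 (mod 328).
Smallest nonnegative: k = -321 mod 328 = 7.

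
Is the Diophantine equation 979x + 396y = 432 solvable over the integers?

gcd(979, 396) = 11  (979 = 2·396 + 187, 396 = 2·187 + 22, 187 = 8·22 + 11, 22 = 2·11).
11 does not divide 432 (remainder 3), so no integer solutions.

no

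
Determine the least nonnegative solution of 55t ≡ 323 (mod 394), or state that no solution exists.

gcd(394, 55):
  394 = 7·55 + 9
  55 = 6·9 + 1
  9 = 9·1
so gcd(394, 55) = 1.
1 divides 323, so solutions exist.
Back-substitute for Bézout coefficients:
  1 = 55 - 6·9
  ... = 55·(43) + 394·(-6)
So 55·(43) ≡ 1 (mod 394); multiply by 323: t ≡ 13889 (mod 394).
Smallest nonnegative: t = 13889 mod 394 = 99.

99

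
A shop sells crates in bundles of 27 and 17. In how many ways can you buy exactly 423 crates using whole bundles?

1

Need nonnegative integers with 27j + 17k = 423.
gcd(27, 17) = 1, and 27·(-5) + 17·(8) = 1.
So (j₀, k₀) = (-2115, 3384); general j = -2115 + 17t, k = 3384 - 27t.
j ≥ 0 ⇒ t ≥ 125; k ≥ 0 ⇒ t ≤ 125. That's 1 value of t.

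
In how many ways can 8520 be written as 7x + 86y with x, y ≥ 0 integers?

gcd(86, 7) = 1  (86 = 12×7 + 2, 7 = 3×2 + 1, 2 = 2×1).
Back-substituting, 7×(37) + 86×(-3) = 1.
Scale by 8520: one solution is (315240, -25560). Reduce x mod 86: (50, 95).
General: x = 50 + 86t, y = 95 - 7t.
x ≥ 0 ⇒ t ≥ 0; y ≥ 0 ⇒ t ≤ 13. So t ∈ [0, 13]: 14 solutions.

14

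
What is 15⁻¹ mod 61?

57

gcd(61, 15) = 1.
By Bézout, 15·(-4) + 61·(1) = 1.
So 15·-4 ≡ 1 (mod 61), and -4 mod 61 = 57.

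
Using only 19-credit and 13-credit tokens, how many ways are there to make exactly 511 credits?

Need nonnegative integers with 19j + 13k = 511.
gcd(19, 13) = 1, and 19·(-2) + 13·(3) = 1.
So (j₀, k₀) = (-1022, 1533); general j = -1022 + 13t, k = 1533 - 19t.
j ≥ 0 ⇒ t ≥ 79; k ≥ 0 ⇒ t ≤ 80. That's 2 values of t.

2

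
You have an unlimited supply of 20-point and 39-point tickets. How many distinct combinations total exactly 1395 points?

Need nonnegative integers with 20j + 39k = 1395.
gcd(20, 39) = 1, and 20·(2) + 39·(-1) = 1.
So (j₀, k₀) = (2790, -1395); general j = 2790 + 39t, k = -1395 - 20t.
j ≥ 0 ⇒ t ≥ -71; k ≥ 0 ⇒ t ≤ -70. That's 2 values of t.

2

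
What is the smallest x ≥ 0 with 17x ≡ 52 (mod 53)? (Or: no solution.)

gcd(53, 17) = 1.
1 divides 52, so solutions exist.
By Bézout, 17·(25) + 53·(-8) = 1.
So 17·(25) ≡ 1 (mod 53); multiply by 52: x ≡ 1300 (mod 53).
Smallest nonnegative: x = 1300 mod 53 = 28.

28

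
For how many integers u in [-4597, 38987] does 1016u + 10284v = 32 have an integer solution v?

gcd(10284, 1016):
  10284 = 10*1016 + 124
  1016 = 8*124 + 24
  124 = 5*24 + 4
  24 = 6*4
so gcd(10284, 1016) = 4.
Back-substitute for Bézout coefficients:
  4 = 124 - 5*24
  ... = 1016*(-415) + 10284*(41)
Scale by 8: particular solution (-3320, 328); reduce u mod 2571: (1822, -180).
General solution: u = 1822 + 2571t, v = -180 - 254t for integer t.
-4597 ≤ 1822 + 2571t ≤ 38987 gives t ∈ [-2, 14], which is 17 values.

17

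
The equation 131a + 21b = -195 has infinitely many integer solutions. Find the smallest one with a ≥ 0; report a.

3

gcd(131, 21):
  131 = 6×21 + 5
  21 = 4×5 + 1
  5 = 5×1
so gcd(131, 21) = 1.
1 divides -195, so solutions exist.
Back-substitute for Bézout coefficients:
  1 = 21 - 4×5
  ... = 131×(-4) + 21×(25)
Scale by -195/1 = -195: (a₀, b₀) = (780, -4875).
General solution: a = 780 + 21t, b = -4875 - 131t for integer t.
a ≥ 0: smallest is 780 mod 21 = 3 (at t = -37), with b = -28.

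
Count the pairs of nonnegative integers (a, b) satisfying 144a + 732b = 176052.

gcd(732, 144):
  732 = 5×144 + 12
  144 = 12×12
so gcd(732, 144) = 12.
Back-substitute for Bézout coefficients:
  12 = 732 - 5×144
  ... = 144×(-5) + 732×(1)
Scale by 14671: one solution is (-73355, 14671). Reduce a mod 61: (28, 235).
General: a = 28 + 61t, b = 235 - 12t.
a ≥ 0 ⇒ t ≥ 0; b ≥ 0 ⇒ t ≤ 19. So t ∈ [0, 19]: 20 solutions.

20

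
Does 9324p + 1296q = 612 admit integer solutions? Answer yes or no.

gcd(9324, 1296) = 36  (9324 = 7*1296 + 252, 1296 = 5*252 + 36, 252 = 7*36).
36 divides 612, so integer solutions exist.

yes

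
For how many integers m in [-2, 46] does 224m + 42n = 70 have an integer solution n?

16

gcd(224, 42) = 14  (224 = 5·42 + 14, 42 = 3·14).
Back-substituting, 224·(1) + 42·(-5) = 14.
Scale by 5: particular solution (5, -25); reduce m mod 3: (2, -9).
General solution: m = 2 + 3t, n = -9 - 16t for integer t.
-2 ≤ 2 + 3t ≤ 46 gives t ∈ [-1, 14], which is 16 values.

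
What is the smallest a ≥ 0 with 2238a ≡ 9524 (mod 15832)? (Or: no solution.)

266

gcd(15832, 2238):
  15832 = 7*2238 + 166
  2238 = 13*166 + 80
  166 = 2*80 + 6
  80 = 13*6 + 2
  6 = 3*2
so gcd(15832, 2238) = 2.
2 divides 9524, so solutions exist.
Back-substitute for Bézout coefficients:
  2 = 80 - 13*6
  ... = 2238*(2575) + 15832*(-364)
So 2238*(2575) ≡ 2 (mod 15832); multiply by 4762: a ≡ 12262150 (mod 7916).
Smallest nonnegative: a = 12262150 mod 7916 = 266.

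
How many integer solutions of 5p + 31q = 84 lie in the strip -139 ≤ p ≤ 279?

14

gcd(31, 5):
  31 = 6·5 + 1
  5 = 5·1
so gcd(31, 5) = 1.
Back-substitute for Bézout coefficients:
  1 = 31 - 6·5
  ... = 5·(-6) + 31·(1)
Scale by 84: particular solution (-504, 84); reduce p mod 31: (23, -1).
General solution: p = 23 + 31t, q = -1 - 5t for integer t.
-139 ≤ 23 + 31t ≤ 279 gives t ∈ [-5, 8], which is 14 values.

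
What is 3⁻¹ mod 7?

gcd(7, 3):
  7 = 2*3 + 1
  3 = 3*1
so gcd(7, 3) = 1.
Back-substitute for Bézout coefficients:
  1 = 7 - 2*3
  ... = 3*(-2) + 7*(1)
So 3*-2 ≡ 1 (mod 7), and -2 mod 7 = 5.

5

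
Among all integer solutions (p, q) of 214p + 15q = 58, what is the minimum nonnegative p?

gcd(214, 15) = 1  (214 = 14*15 + 4, 15 = 3*4 + 3, 4 = 1*3 + 1, 3 = 3*1).
1 divides 58, so solutions exist.
Back-substituting, 214*(4) + 15*(-57) = 1.
Scale by 58/1 = 58: (p₀, q₀) = (232, -3306).
General solution: p = 232 + 15t, q = -3306 - 214t for integer t.
p ≥ 0: smallest is 232 mod 15 = 7 (at t = -15), with q = -96.

7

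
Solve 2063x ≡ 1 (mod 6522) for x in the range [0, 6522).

gcd(6522, 2063) = 1  (6522 = 3·2063 + 333, 2063 = 6·333 + 65, 333 = 5·65 + 8, 65 = 8·8 + 1, 8 = 8·1).
Back-substituting, 2063·(803) + 6522·(-254) = 1.
So 2063·803 ≡ 1 (mod 6522), and 803 mod 6522 = 803.

803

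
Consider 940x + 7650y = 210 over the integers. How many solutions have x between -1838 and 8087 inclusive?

gcd(7650, 940):
  7650 = 8*940 + 130
  940 = 7*130 + 30
  130 = 4*30 + 10
  30 = 3*10
so gcd(7650, 940) = 10.
Back-substitute for Bézout coefficients:
  10 = 130 - 4*30
  ... = 940*(-236) + 7650*(29)
Scale by 21: particular solution (-4956, 609); reduce x mod 765: (399, -49).
General solution: x = 399 + 765t, y = -49 - 94t for integer t.
-1838 ≤ 399 + 765t ≤ 8087 gives t ∈ [-2, 10], which is 13 values.

13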